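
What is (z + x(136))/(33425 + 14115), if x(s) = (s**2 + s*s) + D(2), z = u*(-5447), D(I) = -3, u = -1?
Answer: 10609/11885 ≈ 0.89264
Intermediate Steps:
z = 5447 (z = -1*(-5447) = 5447)
x(s) = -3 + 2*s**2 (x(s) = (s**2 + s*s) - 3 = (s**2 + s**2) - 3 = 2*s**2 - 3 = -3 + 2*s**2)
(z + x(136))/(33425 + 14115) = (5447 + (-3 + 2*136**2))/(33425 + 14115) = (5447 + (-3 + 2*18496))/47540 = (5447 + (-3 + 36992))*(1/47540) = (5447 + 36989)*(1/47540) = 42436*(1/47540) = 10609/11885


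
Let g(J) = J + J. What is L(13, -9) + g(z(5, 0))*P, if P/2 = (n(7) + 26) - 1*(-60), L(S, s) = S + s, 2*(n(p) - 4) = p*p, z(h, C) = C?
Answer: 4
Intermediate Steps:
n(p) = 4 + p²/2 (n(p) = 4 + (p*p)/2 = 4 + p²/2)
g(J) = 2*J
P = 229 (P = 2*(((4 + (½)*7²) + 26) - 1*(-60)) = 2*(((4 + (½)*49) + 26) + 60) = 2*(((4 + 49/2) + 26) + 60) = 2*((57/2 + 26) + 60) = 2*(109/2 + 60) = 2*(229/2) = 229)
L(13, -9) + g(z(5, 0))*P = (13 - 9) + (2*0)*229 = 4 + 0*229 = 4 + 0 = 4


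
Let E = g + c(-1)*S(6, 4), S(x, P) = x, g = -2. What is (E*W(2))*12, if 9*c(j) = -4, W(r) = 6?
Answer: -336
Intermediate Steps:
c(j) = -4/9 (c(j) = (⅑)*(-4) = -4/9)
E = -14/3 (E = -2 - 4/9*6 = -2 - 8/3 = -14/3 ≈ -4.6667)
(E*W(2))*12 = -14/3*6*12 = -28*12 = -336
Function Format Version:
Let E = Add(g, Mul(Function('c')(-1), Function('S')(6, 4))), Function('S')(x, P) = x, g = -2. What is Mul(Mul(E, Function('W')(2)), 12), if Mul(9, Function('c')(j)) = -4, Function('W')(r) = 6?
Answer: -336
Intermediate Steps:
Function('c')(j) = Rational(-4, 9) (Function('c')(j) = Mul(Rational(1, 9), -4) = Rational(-4, 9))
E = Rational(-14, 3) (E = Add(-2, Mul(Rational(-4, 9), 6)) = Add(-2, Rational(-8, 3)) = Rational(-14, 3) ≈ -4.6667)
Mul(Mul(E, Function('W')(2)), 12) = Mul(Mul(Rational(-14, 3), 6), 12) = Mul(-28, 12) = -336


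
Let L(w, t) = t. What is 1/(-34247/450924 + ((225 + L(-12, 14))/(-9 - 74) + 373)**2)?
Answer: 3106415436/425545039874017 ≈ 7.2999e-6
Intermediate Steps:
1/(-34247/450924 + ((225 + L(-12, 14))/(-9 - 74) + 373)**2) = 1/(-34247/450924 + ((225 + 14)/(-9 - 74) + 373)**2) = 1/(-34247*1/450924 + (239/(-83) + 373)**2) = 1/(-34247/450924 + (239*(-1/83) + 373)**2) = 1/(-34247/450924 + (-239/83 + 373)**2) = 1/(-34247/450924 + (30720/83)**2) = 1/(-34247/450924 + 943718400/6889) = 1/(425545039874017/3106415436) = 3106415436/425545039874017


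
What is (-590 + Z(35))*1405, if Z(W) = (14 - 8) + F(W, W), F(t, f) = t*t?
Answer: 900605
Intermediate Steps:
F(t, f) = t²
Z(W) = 6 + W² (Z(W) = (14 - 8) + W² = 6 + W²)
(-590 + Z(35))*1405 = (-590 + (6 + 35²))*1405 = (-590 + (6 + 1225))*1405 = (-590 + 1231)*1405 = 641*1405 = 900605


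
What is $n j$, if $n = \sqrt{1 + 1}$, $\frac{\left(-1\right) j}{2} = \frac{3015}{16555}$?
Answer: $- \frac{1206 \sqrt{2}}{3311} \approx -0.51511$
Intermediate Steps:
$j = - \frac{1206}{3311}$ ($j = - 2 \cdot \frac{3015}{16555} = - 2 \cdot 3015 \cdot \frac{1}{16555} = \left(-2\right) \frac{603}{3311} = - \frac{1206}{3311} \approx -0.36424$)
$n = \sqrt{2} \approx 1.4142$
$n j = \sqrt{2} \left(- \frac{1206}{3311}\right) = - \frac{1206 \sqrt{2}}{3311}$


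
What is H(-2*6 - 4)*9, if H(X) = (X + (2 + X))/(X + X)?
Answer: 135/16 ≈ 8.4375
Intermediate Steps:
H(X) = (2 + 2*X)/(2*X) (H(X) = (2 + 2*X)/((2*X)) = (2 + 2*X)*(1/(2*X)) = (2 + 2*X)/(2*X))
H(-2*6 - 4)*9 = ((1 + (-2*6 - 4))/(-2*6 - 4))*9 = ((1 + (-12 - 4))/(-12 - 4))*9 = ((1 - 16)/(-16))*9 = -1/16*(-15)*9 = (15/16)*9 = 135/16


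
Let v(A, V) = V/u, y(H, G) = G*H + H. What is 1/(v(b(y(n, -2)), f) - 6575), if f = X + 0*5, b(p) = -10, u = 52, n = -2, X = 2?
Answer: -26/170949 ≈ -0.00015209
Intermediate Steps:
y(H, G) = H + G*H
f = 2 (f = 2 + 0*5 = 2 + 0 = 2)
v(A, V) = V/52
1/(v(b(y(n, -2)), f) - 6575) = 1/((1/52)*2 - 6575) = 1/(1/26 - 6575) = 1/(-170949/26) = -26/170949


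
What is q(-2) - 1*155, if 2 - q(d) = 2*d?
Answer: -149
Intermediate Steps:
q(d) = 2 - 2*d
q(-2) - 1*155 = (2 - 2*(-2)) - 1*155 = (2 + 4) - 155 = 6 - 155 = -149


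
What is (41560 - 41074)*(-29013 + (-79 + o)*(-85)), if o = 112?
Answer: -15463548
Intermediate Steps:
(41560 - 41074)*(-29013 + (-79 + o)*(-85)) = (41560 - 41074)*(-29013 + (-79 + 112)*(-85)) = 486*(-29013 + 33*(-85)) = 486*(-29013 - 2805) = 486*(-31818) = -15463548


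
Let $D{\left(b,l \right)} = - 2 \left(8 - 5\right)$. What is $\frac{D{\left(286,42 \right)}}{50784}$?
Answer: $- \frac{1}{8464} \approx -0.00011815$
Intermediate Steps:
$D{\left(b,l \right)} = -6$ ($D{\left(b,l \right)} = \left(-2\right) 3 = -6$)
$\frac{D{\left(286,42 \right)}}{50784} = - \frac{6}{50784} = \left(-6\right) \frac{1}{50784} = - \frac{1}{8464}$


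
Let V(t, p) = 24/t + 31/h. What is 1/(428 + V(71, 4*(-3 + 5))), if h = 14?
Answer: 994/427969 ≈ 0.0023226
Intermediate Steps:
V(t, p) = 31/14 + 24/t (V(t, p) = 24/t + 31/14 = 31/14 + 24/t)
1/(428 + V(71, 4*(-3 + 5))) = 1/(428 + (31/14 + 24/71)) = 1/(428 + 2537/994) = 1/(427969/994) = 994/427969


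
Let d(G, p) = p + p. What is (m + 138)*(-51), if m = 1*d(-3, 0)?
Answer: -7038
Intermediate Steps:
d(G, p) = 2*p
m = 0 (m = 1*(2*0) = 1*0 = 0)
(m + 138)*(-51) = (0 + 138)*(-51) = 138*(-51) = -7038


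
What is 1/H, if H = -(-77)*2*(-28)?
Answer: -1/4312 ≈ -0.00023191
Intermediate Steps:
H = -4312 (H = -11*(-14)*(-28) = 154*(-28) = -4312)
1/H = 1/(-4312) = -1/4312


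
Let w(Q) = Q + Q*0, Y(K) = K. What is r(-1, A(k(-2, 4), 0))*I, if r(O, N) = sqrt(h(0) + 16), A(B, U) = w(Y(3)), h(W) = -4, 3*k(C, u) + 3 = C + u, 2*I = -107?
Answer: -107*sqrt(3) ≈ -185.33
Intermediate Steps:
I = -107/2 (I = (1/2)*(-107) = -107/2 ≈ -53.500)
k(C, u) = -1 + C/3 + u/3 (k(C, u) = -1 + (C + u)/3 = -1 + (C/3 + u/3) = -1 + C/3 + u/3)
w(Q) = Q (w(Q) = Q + 0 = Q)
A(B, U) = 3
r(O, N) = 2*sqrt(3) (r(O, N) = sqrt(-4 + 16) = sqrt(12) = 2*sqrt(3))
r(-1, A(k(-2, 4), 0))*I = (2*sqrt(3))*(-107/2) = -107*sqrt(3)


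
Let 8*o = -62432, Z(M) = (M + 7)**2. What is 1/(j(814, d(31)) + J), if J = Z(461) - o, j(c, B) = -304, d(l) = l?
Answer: 1/226524 ≈ 4.4145e-6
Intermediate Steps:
Z(M) = (7 + M)**2
o = -7804 (o = (1/8)*(-62432) = -7804)
J = 226828 (J = (7 + 461)**2 - 1*(-7804) = 468**2 + 7804 = 219024 + 7804 = 226828)
1/(j(814, d(31)) + J) = 1/(-304 + 226828) = 1/226524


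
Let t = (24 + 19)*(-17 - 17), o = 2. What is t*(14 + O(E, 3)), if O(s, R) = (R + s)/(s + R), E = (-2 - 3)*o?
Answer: -21930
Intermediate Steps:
E = -10 (E = (-2 - 3)*2 = -5*2 = -10)
t = -1462 (t = 43*(-34) = -1462)
O(s, R) = 1 (O(s, R) = (R + s)/(R + s) = 1)
t*(14 + O(E, 3)) = -1462*(14 + 1) = -1462*15 = -21930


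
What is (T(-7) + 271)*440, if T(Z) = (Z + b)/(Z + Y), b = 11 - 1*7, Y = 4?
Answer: 119680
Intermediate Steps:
b = 4 (b = 11 - 7 = 4)
T(Z) = 1 (T(Z) = (Z + 4)/(Z + 4) = (4 + Z)/(4 + Z) = 1)
(T(-7) + 271)*440 = (1 + 271)*440 = 272*440 = 119680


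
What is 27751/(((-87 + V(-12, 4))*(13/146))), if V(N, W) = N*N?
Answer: 4051646/741 ≈ 5467.8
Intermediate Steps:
V(N, W) = N**2
27751/(((-87 + V(-12, 4))*(13/146))) = 27751/(((-87 + (-12)**2)*(13/146))) = 27751/(((-87 + 144)*(13*(1/146)))) = 27751/((57*(13/146))) = 27751/(741/146) = 27751*(146/741) = 4051646/741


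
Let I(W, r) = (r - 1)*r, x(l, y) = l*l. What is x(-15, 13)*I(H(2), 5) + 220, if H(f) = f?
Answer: 4720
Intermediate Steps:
x(l, y) = l²
I(W, r) = r*(-1 + r) (I(W, r) = (-1 + r)*r = r*(-1 + r))
x(-15, 13)*I(H(2), 5) + 220 = (-15)²*(5*(-1 + 5)) + 220 = 225*(5*4) + 220 = 225*20 + 220 = 4500 + 220 = 4720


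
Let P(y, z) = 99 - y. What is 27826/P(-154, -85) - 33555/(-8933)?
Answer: 257059073/2260049 ≈ 113.74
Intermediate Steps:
27826/P(-154, -85) - 33555/(-8933) = 27826/(99 - 1*(-154)) - 33555/(-8933) = 27826/(99 + 154) - 33555*(-1/8933) = 27826/253 + 33555/8933 = 257059073/2260049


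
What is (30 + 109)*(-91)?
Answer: -12649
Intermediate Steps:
(30 + 109)*(-91) = 139*(-91) = -12649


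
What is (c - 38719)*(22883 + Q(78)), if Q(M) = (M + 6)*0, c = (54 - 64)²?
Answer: -883718577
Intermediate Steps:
c = 100 (c = (-10)² = 100)
Q(M) = 0 (Q(M) = (6 + M)*0 = 0)
(c - 38719)*(22883 + Q(78)) = (100 - 38719)*(22883 + 0) = -38619*22883 = -883718577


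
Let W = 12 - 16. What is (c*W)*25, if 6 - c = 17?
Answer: 1100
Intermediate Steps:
c = -11 (c = 6 - 1*17 = 6 - 17 = -11)
W = -4
(c*W)*25 = -11*(-4)*25 = 44*25 = 1100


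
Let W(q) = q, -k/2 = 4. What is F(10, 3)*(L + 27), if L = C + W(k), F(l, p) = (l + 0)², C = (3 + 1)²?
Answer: 3500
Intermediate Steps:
k = -8 (k = -2*4 = -8)
C = 16 (C = 4² = 16)
F(l, p) = l²
L = 8 (L = 16 - 8 = 8)
F(10, 3)*(L + 27) = 10²*(8 + 27) = 100*35 = 3500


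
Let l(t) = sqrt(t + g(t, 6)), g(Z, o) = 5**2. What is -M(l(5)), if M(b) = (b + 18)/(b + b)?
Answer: -1/2 - 3*sqrt(30)/10 ≈ -2.1432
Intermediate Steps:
g(Z, o) = 25
l(t) = sqrt(25 + t) (l(t) = sqrt(t + 25) = sqrt(25 + t))
M(b) = (18 + b)/(2*b) (M(b) = (18 + b)/((2*b)) = (18 + b)*(1/(2*b)) = (18 + b)/(2*b))
-M(l(5)) = -(18 + sqrt(25 + 5))/(2*(sqrt(25 + 5))) = -(18 + sqrt(30))/(2*(sqrt(30))) = -sqrt(30)/30*(18 + sqrt(30))/2 = -sqrt(30)*(18 + sqrt(30))/60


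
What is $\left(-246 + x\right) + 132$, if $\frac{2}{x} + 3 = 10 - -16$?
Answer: $- \frac{2620}{23} \approx -113.91$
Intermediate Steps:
$x = \frac{2}{23}$ ($x = \frac{2}{-3 + \left(10 - -16\right)} = \frac{2}{-3 + \left(10 + 16\right)} = \frac{2}{-3 + 26} = \frac{2}{23} \approx 0.086957$)
$\left(-246 + x\right) + 132 = \left(-246 + \frac{2}{23}\right) + 132 = - \frac{5656}{23} + 132 = - \frac{2620}{23}$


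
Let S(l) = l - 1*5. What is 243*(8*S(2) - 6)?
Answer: -7290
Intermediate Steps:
S(l) = -5 + l (S(l) = l - 5 = -5 + l)
243*(8*S(2) - 6) = 243*(8*(-5 + 2) - 6) = 243*(8*(-3) - 6) = 243*(-24 - 6) = 243*(-30) = -7290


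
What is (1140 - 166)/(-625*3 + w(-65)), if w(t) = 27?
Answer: -487/924 ≈ -0.52706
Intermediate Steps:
(1140 - 166)/(-625*3 + w(-65)) = (1140 - 166)/(-625*3 + 27) = 974/(-1875 + 27) = 974/(-1848) = 974*(-1/1848) = -487/924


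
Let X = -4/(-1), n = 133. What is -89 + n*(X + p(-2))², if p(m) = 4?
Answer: 8423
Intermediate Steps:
X = 4 (X = -4*(-1) = 4)
-89 + n*(X + p(-2))² = -89 + 133*(4 + 4)² = -89 + 133*8² = -89 + 133*64 = -89 + 8512 = 8423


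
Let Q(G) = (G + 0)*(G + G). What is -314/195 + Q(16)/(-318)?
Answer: -11094/3445 ≈ -3.2203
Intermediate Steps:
Q(G) = 2*G² (Q(G) = G*(2*G) = 2*G²)
-314/195 + Q(16)/(-318) = -314/195 + (2*16²)/(-318) = -314*1/195 + (2*256)*(-1/318) = -314/195 + 512*(-1/318) = -314/195 - 256/159 = -11094/3445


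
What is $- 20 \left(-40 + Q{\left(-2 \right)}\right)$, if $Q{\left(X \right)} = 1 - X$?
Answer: $740$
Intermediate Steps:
$- 20 \left(-40 + Q{\left(-2 \right)}\right) = - 20 \left(-40 + \left(1 - -2\right)\right) = - 20 \left(-40 + \left(1 + 2\right)\right) = - 20 \left(-40 + 3\right) = \left(-20\right) \left(-37\right) = 740$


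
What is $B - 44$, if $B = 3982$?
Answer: $3938$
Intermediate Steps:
$B - 44 = 3982 - 44 = 3938$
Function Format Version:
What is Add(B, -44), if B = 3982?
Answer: 3938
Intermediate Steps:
Add(B, -44) = Add(3982, -44) = 3938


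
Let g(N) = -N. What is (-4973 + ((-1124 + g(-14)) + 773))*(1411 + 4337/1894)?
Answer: -7106827005/947 ≈ -7.5046e+6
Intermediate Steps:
(-4973 + ((-1124 + g(-14)) + 773))*(1411 + 4337/1894) = (-4973 + ((-1124 - 1*(-14)) + 773))*(1411 + 4337/1894) = (-4973 + ((-1124 + 14) + 773))*(1411 + 4337*(1/1894)) = (-4973 + (-1110 + 773))*(1411 + 4337/1894) = (-4973 - 337)*(2676771/1894) = -5310*2676771/1894 = -7106827005/947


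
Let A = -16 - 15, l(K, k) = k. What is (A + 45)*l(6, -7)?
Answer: -98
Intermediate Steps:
A = -31
(A + 45)*l(6, -7) = (-31 + 45)*(-7) = 14*(-7) = -98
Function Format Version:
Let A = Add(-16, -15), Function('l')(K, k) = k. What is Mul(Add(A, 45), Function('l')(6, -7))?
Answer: -98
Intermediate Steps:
A = -31
Mul(Add(A, 45), Function('l')(6, -7)) = Mul(Add(-31, 45), -7) = Mul(14, -7) = -98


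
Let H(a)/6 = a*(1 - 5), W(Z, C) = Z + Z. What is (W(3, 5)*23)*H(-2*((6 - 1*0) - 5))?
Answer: 6624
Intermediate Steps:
W(Z, C) = 2*Z
H(a) = -24*a (H(a) = 6*(a*(1 - 5)) = 6*(a*(-4)) = 6*(-4*a) = -24*a)
(W(3, 5)*23)*H(-2*((6 - 1*0) - 5)) = ((2*3)*23)*(-(-48)*((6 - 1*0) - 5)) = (6*23)*(-(-48)*((6 + 0) - 5)) = 138*(-(-48)*(6 - 5)) = 138*(-(-48)) = 138*(-24*(-2)) = 138*48 = 6624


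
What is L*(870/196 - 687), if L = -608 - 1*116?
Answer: 24214542/49 ≈ 4.9417e+5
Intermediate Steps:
L = -724 (L = -608 - 116 = -724)
L*(870/196 - 687) = -724*(870/196 - 687) = -724*(870*(1/196) - 687) = -724*(435/98 - 687) = -724*(-66891/98) = 24214542/49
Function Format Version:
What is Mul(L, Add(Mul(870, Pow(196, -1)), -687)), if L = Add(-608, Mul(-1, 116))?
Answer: Rational(24214542, 49) ≈ 4.9417e+5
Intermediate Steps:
L = -724 (L = Add(-608, -116) = -724)
Mul(L, Add(Mul(870, Pow(196, -1)), -687)) = Mul(-724, Add(Mul(870, Pow(196, -1)), -687)) = Mul(-724, Add(Mul(870, Rational(1, 196)), -687)) = Mul(-724, Add(Rational(435, 98), -687)) = Mul(-724, Rational(-66891, 98)) = Rational(24214542, 49)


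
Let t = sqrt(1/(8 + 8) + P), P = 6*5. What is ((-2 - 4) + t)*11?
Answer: -66 + 11*sqrt(481)/4 ≈ -5.6878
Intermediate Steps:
P = 30
t = sqrt(481)/4 (t = sqrt(1/(8 + 8) + 30) = sqrt(1/16 + 30) = sqrt(481/16) = sqrt(481)/4 ≈ 5.4829)
((-2 - 4) + t)*11 = ((-2 - 4) + sqrt(481)/4)*11 = (-6 + sqrt(481)/4)*11 = -66 + 11*sqrt(481)/4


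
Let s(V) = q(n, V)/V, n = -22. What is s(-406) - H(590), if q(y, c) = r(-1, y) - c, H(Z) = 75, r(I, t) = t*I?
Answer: -15439/203 ≈ -76.054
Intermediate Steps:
r(I, t) = I*t
q(y, c) = -c - y (q(y, c) = -y - c = -c - y)
s(V) = (22 - V)/V (s(V) = (-V - 1*(-22))/V = (-V + 22)/V = (22 - V)/V)
s(-406) - H(590) = (22 - 1*(-406))/(-406) - 1*75 = -(22 + 406)/406 - 75 = -1/406*428 - 75 = -214/203 - 75 = -15439/203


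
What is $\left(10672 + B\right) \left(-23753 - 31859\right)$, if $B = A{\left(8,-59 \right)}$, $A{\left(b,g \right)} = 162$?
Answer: $-602500408$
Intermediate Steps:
$B = 162$
$\left(10672 + B\right) \left(-23753 - 31859\right) = \left(10672 + 162\right) \left(-23753 - 31859\right) = 10834 \left(-55612\right) = -602500408$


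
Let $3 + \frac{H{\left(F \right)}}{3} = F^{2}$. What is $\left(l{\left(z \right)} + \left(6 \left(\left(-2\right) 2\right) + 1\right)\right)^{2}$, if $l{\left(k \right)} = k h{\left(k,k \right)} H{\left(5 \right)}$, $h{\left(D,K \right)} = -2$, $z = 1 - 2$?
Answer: $11881$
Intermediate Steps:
$z = -1$ ($z = 1 - 2 = -1$)
$H{\left(F \right)} = -9 + 3 F^{2}$
$l{\left(k \right)} = - 132 k$ ($l{\left(k \right)} = k \left(-2\right) \left(-9 + 3 \cdot 5^{2}\right) = - 2 k \left(-9 + 3 \cdot 25\right) = - 2 k \left(-9 + 75\right) = - 2 k 66 = - 132 k$)
$\left(l{\left(z \right)} + \left(6 \left(\left(-2\right) 2\right) + 1\right)\right)^{2} = \left(\left(-132\right) \left(-1\right) + \left(6 \left(\left(-2\right) 2\right) + 1\right)\right)^{2} = \left(132 + \left(6 \left(-4\right) + 1\right)\right)^{2} = \left(132 + \left(-24 + 1\right)\right)^{2} = \left(132 - 23\right)^{2} = 109^{2} = 11881$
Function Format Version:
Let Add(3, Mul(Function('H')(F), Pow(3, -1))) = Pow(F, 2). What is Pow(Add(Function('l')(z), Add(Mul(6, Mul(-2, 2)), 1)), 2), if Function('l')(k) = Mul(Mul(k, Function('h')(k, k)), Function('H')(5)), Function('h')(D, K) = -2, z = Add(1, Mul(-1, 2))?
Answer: 11881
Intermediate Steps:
z = -1 (z = Add(1, -2) = -1)
Function('H')(F) = Add(-9, Mul(3, Pow(F, 2)))
Function('l')(k) = Mul(-132, k) (Function('l')(k) = Mul(Mul(k, -2), Add(-9, Mul(3, Pow(5, 2)))) = Mul(Mul(-2, k), Add(-9, Mul(3, 25))) = Mul(Mul(-2, k), Add(-9, 75)) = Mul(Mul(-2, k), 66) = Mul(-132, k))
Pow(Add(Function('l')(z), Add(Mul(6, Mul(-2, 2)), 1)), 2) = Pow(Add(Mul(-132, -1), Add(Mul(6, Mul(-2, 2)), 1)), 2) = Pow(Add(132, Add(Mul(6, -4), 1)), 2) = Pow(Add(132, Add(-24, 1)), 2) = Pow(Add(132, -23), 2) = Pow(109, 2) = 11881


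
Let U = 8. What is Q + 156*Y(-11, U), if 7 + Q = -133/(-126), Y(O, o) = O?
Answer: -30995/18 ≈ -1721.9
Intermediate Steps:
Q = -107/18 (Q = -7 - 133/(-126) = -7 - 133*(-1/126) = -7 + 19/18 = -107/18 ≈ -5.9444)
Q + 156*Y(-11, U) = -107/18 + 156*(-11) = -107/18 - 1716 = -30995/18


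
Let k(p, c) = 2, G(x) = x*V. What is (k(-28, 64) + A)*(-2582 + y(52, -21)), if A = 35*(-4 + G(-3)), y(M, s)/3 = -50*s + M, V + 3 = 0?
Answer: 128148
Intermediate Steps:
V = -3 (V = -3 + 0 = -3)
G(x) = -3*x (G(x) = x*(-3) = -3*x)
y(M, s) = -150*s + 3*M (y(M, s) = 3*(-50*s + M) = 3*(M - 50*s) = -150*s + 3*M)
A = 175 (A = 35*(-4 - 3*(-3)) = 35*(-4 + 9) = 35*5 = 175)
(k(-28, 64) + A)*(-2582 + y(52, -21)) = (2 + 175)*(-2582 + (-150*(-21) + 3*52)) = 177*(-2582 + (3150 + 156)) = 177*(-2582 + 3306) = 177*724 = 128148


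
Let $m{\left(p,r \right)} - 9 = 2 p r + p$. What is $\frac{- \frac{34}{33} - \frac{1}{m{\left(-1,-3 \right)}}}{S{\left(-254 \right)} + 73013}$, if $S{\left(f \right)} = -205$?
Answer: $- \frac{509}{33637296} \approx -1.5132 \cdot 10^{-5}$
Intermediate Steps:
$m{\left(p,r \right)} = 9 + p + 2 p r$ ($m{\left(p,r \right)} = 9 + \left(2 p r + p\right) = 9 + \left(p + 2 p r\right) = 9 + p + 2 p r$)
$\frac{- \frac{34}{33} - \frac{1}{m{\left(-1,-3 \right)}}}{S{\left(-254 \right)} + 73013} = \frac{- \frac{34}{33} - \frac{1}{9 - 1 + 2 \left(-1\right) \left(-3\right)}}{-205 + 73013} = \frac{\left(-34\right) \frac{1}{33} - \frac{1}{9 - 1 + 6}}{72808} = \left(- \frac{34}{33} - \frac{1}{14}\right) \frac{1}{72808} = \left(- \frac{509}{462}\right) \frac{1}{72808} = - \frac{509}{33637296}$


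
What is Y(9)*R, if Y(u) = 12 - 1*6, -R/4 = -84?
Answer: 2016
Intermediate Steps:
R = 336 (R = -4*(-84) = 336)
Y(u) = 6 (Y(u) = 12 - 6 = 6)
Y(9)*R = 6*336 = 2016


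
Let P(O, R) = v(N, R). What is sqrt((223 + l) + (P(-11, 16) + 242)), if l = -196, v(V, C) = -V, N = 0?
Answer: sqrt(269) ≈ 16.401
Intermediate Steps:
P(O, R) = 0 (P(O, R) = -1*0 = 0)
sqrt((223 + l) + (P(-11, 16) + 242)) = sqrt((223 - 196) + (0 + 242)) = sqrt(27 + 242) = sqrt(269)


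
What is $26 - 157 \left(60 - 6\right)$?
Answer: $-8452$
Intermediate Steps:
$26 - 157 \left(60 - 6\right) = 26 - 8478 = -8452$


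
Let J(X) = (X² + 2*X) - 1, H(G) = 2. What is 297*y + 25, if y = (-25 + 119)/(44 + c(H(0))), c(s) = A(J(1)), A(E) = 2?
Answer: 14534/23 ≈ 631.91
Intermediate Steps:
J(X) = -1 + X² + 2*X
c(s) = 2
y = 47/23 (y = (-25 + 119)/(44 + 2) = 94/46 = 94*(1/46) = 47/23 ≈ 2.0435)
297*y + 25 = 297*(47/23) + 25 = 13959/23 + 25 = 14534/23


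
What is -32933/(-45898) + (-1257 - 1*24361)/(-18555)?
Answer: 1786886779/851637390 ≈ 2.0982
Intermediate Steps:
-32933/(-45898) + (-1257 - 1*24361)/(-18555) = -32933*(-1/45898) + (-1257 - 24361)*(-1/18555) = 32933/45898 - 25618*(-1/18555) = 32933/45898 + 25618/18555 = 1786886779/851637390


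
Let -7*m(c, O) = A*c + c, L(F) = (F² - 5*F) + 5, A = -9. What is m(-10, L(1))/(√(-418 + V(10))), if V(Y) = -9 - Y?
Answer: 80*I*√437/3059 ≈ 0.5467*I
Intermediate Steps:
L(F) = 5 + F² - 5*F
m(c, O) = 8*c/7 (m(c, O) = -(-9*c + c)/7 = -(-8)*c/7 = 8*c/7)
m(-10, L(1))/(√(-418 + V(10))) = ((8/7)*(-10))/(√(-418 + (-9 - 1*10))) = -80/(7*√(-418 + (-9 - 10))) = -80/(7*√(-418 - 19)) = -80*(-I*√437/437)/7 = -(-80)*I*√437/3059 = 80*I*√437/3059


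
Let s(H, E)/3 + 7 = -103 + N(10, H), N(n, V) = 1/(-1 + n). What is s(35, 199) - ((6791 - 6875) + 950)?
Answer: -3587/3 ≈ -1195.7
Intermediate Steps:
s(H, E) = -989/3 (s(H, E) = -21 + 3*(-103 + 1/(-1 + 10)) = -21 + 3*(-103 + 1/9) = -21 + 3*(-926/9) = -21 - 926/3 = -989/3)
s(35, 199) - ((6791 - 6875) + 950) = -989/3 - ((6791 - 6875) + 950) = -989/3 - (-84 + 950) = -989/3 - 1*866 = -989/3 - 866 = -3587/3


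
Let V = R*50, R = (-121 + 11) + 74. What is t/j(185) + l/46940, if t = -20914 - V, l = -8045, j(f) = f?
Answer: -179739897/1736780 ≈ -103.49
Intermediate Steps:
R = -36 (R = -110 + 74 = -36)
V = -1800 (V = -36*50 = -1800)
t = -19114 (t = -20914 - 1*(-1800) = -20914 + 1800 = -19114)
t/j(185) + l/46940 = -19114/185 - 8045/46940 = -19114*1/185 - 8045*1/46940 = -19114/185 - 1609/9388 = -179739897/1736780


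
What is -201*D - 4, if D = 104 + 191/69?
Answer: -493681/23 ≈ -21464.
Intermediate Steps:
D = 7367/69 (D = 104 + 191*(1/69) = 104 + 191/69 = 7367/69 ≈ 106.77)
-201*D - 4 = -201*7367/69 - 4 = -493589/23 - 4 = -493681/23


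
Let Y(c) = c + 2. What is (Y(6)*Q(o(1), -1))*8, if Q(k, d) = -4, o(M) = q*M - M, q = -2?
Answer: -256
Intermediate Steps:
Y(c) = 2 + c
o(M) = -3*M (o(M) = -2*M - M = -3*M)
(Y(6)*Q(o(1), -1))*8 = ((2 + 6)*(-4))*8 = (8*(-4))*8 = -32*8 = -256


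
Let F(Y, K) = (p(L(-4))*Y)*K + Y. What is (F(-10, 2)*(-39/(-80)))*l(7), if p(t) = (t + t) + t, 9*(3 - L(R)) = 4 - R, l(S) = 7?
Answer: -3731/8 ≈ -466.38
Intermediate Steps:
L(R) = 23/9 + R/9 (L(R) = 3 - (4 - R)/9 = 3 + (-4/9 + R/9) = 23/9 + R/9)
p(t) = 3*t (p(t) = 2*t + t = 3*t)
F(Y, K) = Y + 19*K*Y/3 (F(Y, K) = ((3*(23/9 + (⅑)*(-4)))*Y)*K + Y = ((3*(23/9 - 4/9))*Y)*K + Y = ((3*(19/9))*Y)*K + Y = (19*Y/3)*K + Y = 19*K*Y/3 + Y = Y + 19*K*Y/3)
(F(-10, 2)*(-39/(-80)))*l(7) = (((⅓)*(-10)*(3 + 19*2))*(-39/(-80)))*7 = (((⅓)*(-10)*(3 + 38))*(-39*(-1/80)))*7 = (((⅓)*(-10)*41)*(39/80))*7 = -410/3*39/80*7 = -533/8*7 = -3731/8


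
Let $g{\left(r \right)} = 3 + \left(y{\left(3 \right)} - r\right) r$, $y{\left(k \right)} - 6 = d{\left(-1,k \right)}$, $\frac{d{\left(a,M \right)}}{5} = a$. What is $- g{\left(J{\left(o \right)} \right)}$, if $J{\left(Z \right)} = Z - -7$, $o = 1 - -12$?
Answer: $377$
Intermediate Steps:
$d{\left(a,M \right)} = 5 a$
$y{\left(k \right)} = 1$ ($y{\left(k \right)} = 6 + 5 \left(-1\right) = 6 - 5 = 1$)
$o = 13$ ($o = 1 + 12 = 13$)
$J{\left(Z \right)} = 7 + Z$ ($J{\left(Z \right)} = Z + 7 = 7 + Z$)
$g{\left(r \right)} = 3 + r \left(1 - r\right)$ ($g{\left(r \right)} = 3 + \left(1 - r\right) r = 3 + r \left(1 - r\right)$)
$- g{\left(J{\left(o \right)} \right)} = - (3 + \left(7 + 13\right) - \left(7 + 13\right)^{2}) = - (3 + 20 - 20^{2}) = - (3 + 20 - 400) = \left(-1\right) \left(-377\right) = 377$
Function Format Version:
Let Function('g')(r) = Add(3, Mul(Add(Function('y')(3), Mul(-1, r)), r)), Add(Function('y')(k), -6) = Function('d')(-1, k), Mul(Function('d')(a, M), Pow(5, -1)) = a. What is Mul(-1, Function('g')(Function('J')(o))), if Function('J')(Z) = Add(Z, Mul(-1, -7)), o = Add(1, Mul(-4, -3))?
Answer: 377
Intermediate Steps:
Function('d')(a, M) = Mul(5, a)
Function('y')(k) = 1 (Function('y')(k) = Add(6, Mul(5, -1)) = Add(6, -5) = 1)
o = 13 (o = Add(1, 12) = 13)
Function('J')(Z) = Add(7, Z) (Function('J')(Z) = Add(Z, 7) = Add(7, Z))
Function('g')(r) = Add(3, Mul(r, Add(1, Mul(-1, r)))) (Function('g')(r) = Add(3, Mul(Add(1, Mul(-1, r)), r)) = Add(3, Mul(r, Add(1, Mul(-1, r)))))
Mul(-1, Function('g')(Function('J')(o))) = Mul(-1, Add(3, Add(7, 13), Mul(-1, Pow(Add(7, 13), 2)))) = Mul(-1, Add(3, 20, Mul(-1, Pow(20, 2)))) = Mul(-1, Add(3, 20, Mul(-1, 400))) = Mul(-1, Add(3, 20, -400)) = Mul(-1, -377) = 377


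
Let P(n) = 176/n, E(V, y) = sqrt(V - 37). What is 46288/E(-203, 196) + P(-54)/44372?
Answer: -22/299511 - 11572*I*sqrt(15)/15 ≈ -7.3453e-5 - 2987.9*I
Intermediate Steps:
E(V, y) = sqrt(-37 + V)
46288/E(-203, 196) + P(-54)/44372 = 46288/(sqrt(-37 - 203)) + (176/(-54))/44372 = 46288/(sqrt(-240)) + (176*(-1/54))*(1/44372) = 46288/((4*I*sqrt(15))) - 88/27*1/44372 = 46288*(-I*sqrt(15)/60) - 22/299511 = -11572*I*sqrt(15)/15 - 22/299511 = -22/299511 - 11572*I*sqrt(15)/15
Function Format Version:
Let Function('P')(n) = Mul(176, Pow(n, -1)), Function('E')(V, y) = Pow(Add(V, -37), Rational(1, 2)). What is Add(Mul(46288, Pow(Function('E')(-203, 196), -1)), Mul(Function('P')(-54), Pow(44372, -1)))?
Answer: Add(Rational(-22, 299511), Mul(Rational(-11572, 15), I, Pow(15, Rational(1, 2)))) ≈ Add(-7.3453e-5, Mul(-2987.9, I))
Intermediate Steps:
Function('E')(V, y) = Pow(Add(-37, V), Rational(1, 2))
Add(Mul(46288, Pow(Function('E')(-203, 196), -1)), Mul(Function('P')(-54), Pow(44372, -1))) = Add(Mul(46288, Pow(Pow(Add(-37, -203), Rational(1, 2)), -1)), Mul(Mul(176, Pow(-54, -1)), Pow(44372, -1))) = Add(Mul(46288, Pow(Pow(-240, Rational(1, 2)), -1)), Mul(Mul(176, Rational(-1, 54)), Rational(1, 44372))) = Add(Mul(46288, Pow(Mul(4, I, Pow(15, Rational(1, 2))), -1)), Mul(Rational(-88, 27), Rational(1, 44372))) = Add(Mul(46288, Mul(Rational(-1, 60), I, Pow(15, Rational(1, 2)))), Rational(-22, 299511)) = Add(Mul(Rational(-11572, 15), I, Pow(15, Rational(1, 2))), Rational(-22, 299511)) = Add(Rational(-22, 299511), Mul(Rational(-11572, 15), I, Pow(15, Rational(1, 2))))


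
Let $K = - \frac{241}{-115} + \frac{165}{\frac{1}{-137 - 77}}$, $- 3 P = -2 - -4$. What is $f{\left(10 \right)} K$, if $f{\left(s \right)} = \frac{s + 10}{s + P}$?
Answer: $- \frac{12181227}{161} \approx -75660.0$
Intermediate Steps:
$P = - \frac{2}{3}$ ($P = - \frac{-2 - -4}{3} = - \frac{-2 + 4}{3} = \left(- \frac{1}{3}\right) 2 = - \frac{2}{3} \approx -0.66667$)
$f{\left(s \right)} = \frac{10 + s}{- \frac{2}{3} + s}$ ($f{\left(s \right)} = \frac{s + 10}{s - \frac{2}{3}} = \frac{10 + s}{- \frac{2}{3} + s}$)
$K = - \frac{4060409}{115}$ ($K = \left(-241\right) \left(- \frac{1}{115}\right) + \frac{165}{\frac{1}{-214}} = \frac{241}{115} + \frac{165}{- \frac{1}{214}} = \frac{241}{115} + 165 \left(-214\right) = \frac{241}{115} - 35310 = - \frac{4060409}{115} \approx -35308.0$)
$f{\left(10 \right)} K = \frac{3 \left(10 + 10\right)}{-2 + 3 \cdot 10} \left(- \frac{4060409}{115}\right) = 3 \frac{1}{-2 + 30} \cdot 20 \left(- \frac{4060409}{115}\right) = 3 \cdot \frac{1}{28} \cdot 20 \left(- \frac{4060409}{115}\right) = \frac{15}{7} \left(- \frac{4060409}{115}\right) = - \frac{12181227}{161}$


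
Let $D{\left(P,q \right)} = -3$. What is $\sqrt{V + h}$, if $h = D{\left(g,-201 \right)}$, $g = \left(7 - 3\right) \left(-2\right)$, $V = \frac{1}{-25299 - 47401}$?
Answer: $\frac{i \sqrt{158559427}}{7270} \approx 1.7321 i$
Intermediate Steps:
$V = - \frac{1}{72700}$ ($V = \frac{1}{-72700} = - \frac{1}{72700} \approx -1.3755 \cdot 10^{-5}$)
$g = -8$ ($g = 4 \left(-2\right) = -8$)
$h = -3$
$\sqrt{V + h} = \sqrt{- \frac{1}{72700} - 3} = \sqrt{- \frac{218101}{72700}} = \frac{i \sqrt{158559427}}{7270}$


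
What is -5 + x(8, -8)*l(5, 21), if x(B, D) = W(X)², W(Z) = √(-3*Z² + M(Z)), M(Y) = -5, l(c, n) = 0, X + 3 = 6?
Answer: -5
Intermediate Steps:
X = 3 (X = -3 + 6 = 3)
W(Z) = √(-5 - 3*Z²) (W(Z) = √(-3*Z² - 5) = √(-5 - 3*Z²))
x(B, D) = -32 (x(B, D) = (√(-5 - 3*3²))² = (√(-5 - 3*9))² = (√(-5 - 27))² = (√(-32))² = (4*I*√2)² = -32)
-5 + x(8, -8)*l(5, 21) = -5 - 32*0 = -5 + 0 = -5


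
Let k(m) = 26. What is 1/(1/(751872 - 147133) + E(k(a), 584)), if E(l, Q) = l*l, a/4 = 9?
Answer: 604739/408803565 ≈ 0.0014793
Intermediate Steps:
a = 36 (a = 4*9 = 36)
E(l, Q) = l²
1/(1/(751872 - 147133) + E(k(a), 584)) = 1/(1/(751872 - 147133) + 26²) = 1/(1/604739 + 676) = 1/(408803565/604739) = 604739/408803565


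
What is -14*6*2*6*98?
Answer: -98784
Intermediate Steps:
-14*6*2*6*98 = -168*6*98 = -14*72*98 = -1008*98 = -98784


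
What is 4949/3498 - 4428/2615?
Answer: -2547509/9147270 ≈ -0.27850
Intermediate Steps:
4949/3498 - 4428/2615 = -2547509/9147270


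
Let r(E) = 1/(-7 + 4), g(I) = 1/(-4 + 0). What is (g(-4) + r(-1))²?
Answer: 49/144 ≈ 0.34028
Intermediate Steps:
g(I) = -¼ (g(I) = 1/(-4) = -¼)
r(E) = -⅓ (r(E) = 1/(-3) = -⅓)
(g(-4) + r(-1))² = (-¼ - ⅓)² = (-7/12)² = 49/144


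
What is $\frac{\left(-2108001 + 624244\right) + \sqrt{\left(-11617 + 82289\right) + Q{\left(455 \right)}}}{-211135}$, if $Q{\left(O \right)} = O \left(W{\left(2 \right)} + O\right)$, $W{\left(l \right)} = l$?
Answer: $\frac{1483757}{211135} - \frac{\sqrt{278607}}{211135} \approx 7.025$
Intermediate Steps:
$Q{\left(O \right)} = O \left(2 + O\right)$
$\frac{\left(-2108001 + 624244\right) + \sqrt{\left(-11617 + 82289\right) + Q{\left(455 \right)}}}{-211135} = \frac{\left(-2108001 + 624244\right) + \sqrt{\left(-11617 + 82289\right) + 455 \left(2 + 455\right)}}{-211135} = \left(-1483757 + \sqrt{70672 + 455 \cdot 457}\right) \left(- \frac{1}{211135}\right) = \left(-1483757 + \sqrt{70672 + 207935}\right) \left(- \frac{1}{211135}\right) = \left(-1483757 + \sqrt{278607}\right) \left(- \frac{1}{211135}\right) = \frac{1483757}{211135} - \frac{\sqrt{278607}}{211135}$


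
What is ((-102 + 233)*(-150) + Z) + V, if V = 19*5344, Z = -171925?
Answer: -90039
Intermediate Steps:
V = 101536
((-102 + 233)*(-150) + Z) + V = ((-102 + 233)*(-150) - 171925) + 101536 = (131*(-150) - 171925) + 101536 = (-19650 - 171925) + 101536 = -191575 + 101536 = -90039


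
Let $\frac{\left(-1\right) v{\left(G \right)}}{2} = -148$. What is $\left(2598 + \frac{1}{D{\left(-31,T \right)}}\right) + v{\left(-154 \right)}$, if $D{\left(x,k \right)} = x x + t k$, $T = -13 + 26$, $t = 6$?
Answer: $\frac{3006867}{1039} \approx 2894.0$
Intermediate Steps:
$T = 13$
$D{\left(x,k \right)} = x^{2} + 6 k$ ($D{\left(x,k \right)} = x x + 6 k = x^{2} + 6 k$)
$v{\left(G \right)} = 296$ ($v{\left(G \right)} = \left(-2\right) \left(-148\right) = 296$)
$\left(2598 + \frac{1}{D{\left(-31,T \right)}}\right) + v{\left(-154 \right)} = \left(2598 + \frac{1}{\left(-31\right)^{2} + 6 \cdot 13}\right) + 296 = \left(2598 + \frac{1}{961 + 78}\right) + 296 = \left(2598 + \frac{1}{1039}\right) + 296 = \frac{2699323}{1039} + 296 = \frac{3006867}{1039}$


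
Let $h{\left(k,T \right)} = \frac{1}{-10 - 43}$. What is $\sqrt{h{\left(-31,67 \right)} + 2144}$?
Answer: $\frac{7 \sqrt{122907}}{53} \approx 46.303$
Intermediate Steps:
$h{\left(k,T \right)} = - \frac{1}{53}$ ($h{\left(k,T \right)} = \frac{1}{-53} = - \frac{1}{53}$)
$\sqrt{h{\left(-31,67 \right)} + 2144} = \sqrt{- \frac{1}{53} + 2144} = \sqrt{\frac{113631}{53}} = \frac{7 \sqrt{122907}}{53}$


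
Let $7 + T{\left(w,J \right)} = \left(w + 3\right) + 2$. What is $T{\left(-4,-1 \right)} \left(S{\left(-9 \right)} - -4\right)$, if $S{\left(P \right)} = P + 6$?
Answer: $-6$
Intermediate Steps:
$T{\left(w,J \right)} = -2 + w$ ($T{\left(w,J \right)} = -7 + \left(\left(w + 3\right) + 2\right) = -7 + \left(\left(3 + w\right) + 2\right) = -7 + \left(5 + w\right) = -2 + w$)
$S{\left(P \right)} = 6 + P$
$T{\left(-4,-1 \right)} \left(S{\left(-9 \right)} - -4\right) = \left(-2 - 4\right) \left(\left(6 - 9\right) - -4\right) = - 6 \left(-3 + \left(-10 + 14\right)\right) = - 6 \left(-3 + 4\right) = \left(-6\right) 1 = -6$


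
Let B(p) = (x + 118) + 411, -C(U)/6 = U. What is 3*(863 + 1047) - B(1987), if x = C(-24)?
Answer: 5057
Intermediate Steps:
C(U) = -6*U
x = 144 (x = -6*(-24) = 144)
B(p) = 673 (B(p) = (144 + 118) + 411 = 262 + 411 = 673)
3*(863 + 1047) - B(1987) = 3*(863 + 1047) - 1*673 = 3*1910 - 673 = 5730 - 673 = 5057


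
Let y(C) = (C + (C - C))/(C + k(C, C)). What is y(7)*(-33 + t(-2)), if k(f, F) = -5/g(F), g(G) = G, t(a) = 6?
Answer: -1323/44 ≈ -30.068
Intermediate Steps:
k(f, F) = -5/F
y(C) = C/(C - 5/C) (y(C) = (C + (C - C))/(C - 5/C) = (C + 0)/(C - 5/C) = C/(C - 5/C))
y(7)*(-33 + t(-2)) = (7²/(-5 + 7²))*(-33 + 6) = (49/(-5 + 49))*(-27) = (49/44)*(-27) = -1323/44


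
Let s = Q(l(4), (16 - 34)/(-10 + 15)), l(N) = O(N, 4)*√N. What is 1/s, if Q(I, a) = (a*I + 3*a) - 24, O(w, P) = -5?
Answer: ⅚ ≈ 0.83333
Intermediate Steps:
l(N) = -5*√N
Q(I, a) = -24 + 3*a + I*a (Q(I, a) = (I*a + 3*a) - 24 = (3*a + I*a) - 24 = -24 + 3*a + I*a)
s = 6/5 (s = -24 + 3*((16 - 34)/(-10 + 15)) + (-5*√4)*((16 - 34)/(-10 + 15)) = -24 + 3*(-18/5) + (-5*2)*(-18/5) = -24 + 3*(-18*⅕) - (-180)/5 = -24 + 3*(-18/5) - 10*(-18/5) = -24 - 54/5 + 36 = 6/5 ≈ 1.2000)
1/s = 1/(6/5) = ⅚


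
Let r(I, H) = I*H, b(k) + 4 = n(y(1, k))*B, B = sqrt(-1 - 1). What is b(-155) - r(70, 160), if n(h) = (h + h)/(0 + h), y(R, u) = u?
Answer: -11204 + 2*I*sqrt(2) ≈ -11204.0 + 2.8284*I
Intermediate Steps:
n(h) = 2 (n(h) = (2*h)/h = 2)
B = I*sqrt(2) (B = sqrt(-2) = I*sqrt(2) ≈ 1.4142*I)
b(k) = -4 + 2*I*sqrt(2) (b(k) = -4 + 2*(I*sqrt(2)) = -4 + 2*I*sqrt(2))
r(I, H) = H*I
b(-155) - r(70, 160) = (-4 + 2*I*sqrt(2)) - 160*70 = (-4 + 2*I*sqrt(2)) - 1*11200 = (-4 + 2*I*sqrt(2)) - 11200 = -11204 + 2*I*sqrt(2)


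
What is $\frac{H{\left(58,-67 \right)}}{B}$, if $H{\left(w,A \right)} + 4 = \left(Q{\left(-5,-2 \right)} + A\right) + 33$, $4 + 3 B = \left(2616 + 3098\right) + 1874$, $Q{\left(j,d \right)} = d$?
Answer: $- \frac{5}{316} \approx -0.015823$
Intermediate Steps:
$B = 2528$ ($B = - \frac{4}{3} + \frac{\left(2616 + 3098\right) + 1874}{3} = - \frac{4}{3} + \frac{5714 + 1874}{3} = - \frac{4}{3} + \frac{1}{3} \cdot 7588 = - \frac{4}{3} + \frac{7588}{3} = 2528$)
$H{\left(w,A \right)} = 27 + A$ ($H{\left(w,A \right)} = -4 + \left(\left(-2 + A\right) + 33\right) = -4 + \left(31 + A\right) = 27 + A$)
$\frac{H{\left(58,-67 \right)}}{B} = \frac{27 - 67}{2528} = \left(-40\right) \frac{1}{2528} = - \frac{5}{316}$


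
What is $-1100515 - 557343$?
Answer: $-1657858$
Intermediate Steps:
$-1100515 - 557343 = -1657858$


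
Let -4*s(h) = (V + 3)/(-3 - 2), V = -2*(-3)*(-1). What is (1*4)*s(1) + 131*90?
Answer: 58947/5 ≈ 11789.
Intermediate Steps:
V = -6 (V = 6*(-1) = -6)
s(h) = -3/20 (s(h) = -(-6 + 3)/(4*(-3 - 2)) = -(-3)/(4*(-5)) = -(-3)*(-1)/(4*5) = -¼*⅗ = -3/20)
(1*4)*s(1) + 131*90 = (1*4)*(-3/20) + 131*90 = 4*(-3/20) + 11790 = -⅗ + 11790 = 58947/5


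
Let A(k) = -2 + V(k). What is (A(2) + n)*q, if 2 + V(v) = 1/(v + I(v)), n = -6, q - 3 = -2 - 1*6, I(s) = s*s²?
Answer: 99/2 ≈ 49.500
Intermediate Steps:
I(s) = s³
q = -5 (q = 3 + (-2 - 1*6) = 3 + (-2 - 6) = 3 - 8 = -5)
V(v) = -2 + 1/(v + v³)
A(k) = -2 + (1 - 2*k - 2*k³)/(k + k³)
(A(2) + n)*q = ((1 - 4*2 - 4*2³)/(2 + 2³) - 6)*(-5) = ((1 - 8 - 4*8)/(2 + 8) - 6)*(-5) = ((1 - 8 - 32)/10 - 6)*(-5) = ((⅒)*(-39) - 6)*(-5) = (-39/10 - 6)*(-5) = -99/10*(-5) = 99/2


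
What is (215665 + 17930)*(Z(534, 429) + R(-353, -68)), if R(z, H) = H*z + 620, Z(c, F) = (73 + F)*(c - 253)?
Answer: 38703421170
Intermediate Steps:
Z(c, F) = (-253 + c)*(73 + F) (Z(c, F) = (73 + F)*(-253 + c) = (-253 + c)*(73 + F))
R(z, H) = 620 + H*z
(215665 + 17930)*(Z(534, 429) + R(-353, -68)) = (215665 + 17930)*((-18469 - 253*429 + 73*534 + 429*534) + (620 - 68*(-353))) = 233595*((-18469 - 108537 + 38982 + 229086) + (620 + 24004)) = 233595*(141062 + 24624) = 233595*165686 = 38703421170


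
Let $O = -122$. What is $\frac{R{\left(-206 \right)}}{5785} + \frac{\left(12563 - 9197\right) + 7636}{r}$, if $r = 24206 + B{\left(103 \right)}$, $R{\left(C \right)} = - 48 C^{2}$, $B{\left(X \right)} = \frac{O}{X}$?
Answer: $- \frac{2535850726189}{7211280180} \approx -351.65$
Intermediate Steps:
$B{\left(X \right)} = - \frac{122}{X}$
$r = \frac{2493096}{103}$ ($r = 24206 - \frac{122}{103} = \frac{2493096}{103} \approx 24205.0$)
$\frac{R{\left(-206 \right)}}{5785} + \frac{\left(12563 - 9197\right) + 7636}{r} = \frac{\left(-48\right) \left(-206\right)^{2}}{5785} + \frac{\left(12563 - 9197\right) + 7636}{\frac{2493096}{103}} = \left(-48\right) 42436 \cdot \frac{1}{5785} + \left(3366 + 7636\right) \frac{103}{2493096} = \left(-2036928\right) \frac{1}{5785} + 11002 \cdot \frac{103}{2493096} = - \frac{2036928}{5785} + \frac{566603}{1246548} = - \frac{2535850726189}{7211280180}$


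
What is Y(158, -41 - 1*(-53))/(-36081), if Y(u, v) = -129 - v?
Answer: 47/12027 ≈ 0.0039079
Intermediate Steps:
Y(158, -41 - 1*(-53))/(-36081) = (-129 - (-41 - 1*(-53)))/(-36081) = (-129 - (-41 + 53))*(-1/36081) = (-129 - 1*12)*(-1/36081) = (-129 - 12)*(-1/36081) = -141*(-1/36081) = 47/12027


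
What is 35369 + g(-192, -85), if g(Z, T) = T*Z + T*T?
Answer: 58914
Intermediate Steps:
g(Z, T) = T² + T*Z (g(Z, T) = T*Z + T² = T² + T*Z)
35369 + g(-192, -85) = 35369 - 85*(-85 - 192) = 35369 - 85*(-277) = 35369 + 23545 = 58914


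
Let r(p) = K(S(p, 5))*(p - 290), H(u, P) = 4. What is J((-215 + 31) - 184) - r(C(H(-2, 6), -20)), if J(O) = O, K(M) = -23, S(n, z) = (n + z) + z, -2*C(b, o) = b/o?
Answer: -70357/10 ≈ -7035.7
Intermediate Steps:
C(b, o) = -b/(2*o)
S(n, z) = n + 2*z
r(p) = 6670 - 23*p (r(p) = -23*(p - 290) = -23*(-290 + p) = 6670 - 23*p)
J((-215 + 31) - 184) - r(C(H(-2, 6), -20)) = ((-215 + 31) - 184) - (6670 - (-23)*4/(2*(-20))) = (-184 - 184) - (6670 - (-23)*4*(-1)/(2*20)) = -368 - (6670 - 23*⅒) = -368 - (6670 - 23/10) = -368 - 1*66677/10 = -368 - 66677/10 = -70357/10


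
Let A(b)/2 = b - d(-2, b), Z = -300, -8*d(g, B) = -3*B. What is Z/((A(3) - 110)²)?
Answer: -192/7225 ≈ -0.026574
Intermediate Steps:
d(g, B) = 3*B/8 (d(g, B) = -(-3)*B/8 = 3*B/8)
A(b) = 5*b/4 (A(b) = 2*(b - 3*b/8) = 2*(5*b/8) = 5*b/4)
Z/((A(3) - 110)²) = -300/((5/4)*3 - 110)² = -300/(15/4 - 110)² = -300/((-425/4)²) = -300/180625/16 = -300*16/180625 = -192/7225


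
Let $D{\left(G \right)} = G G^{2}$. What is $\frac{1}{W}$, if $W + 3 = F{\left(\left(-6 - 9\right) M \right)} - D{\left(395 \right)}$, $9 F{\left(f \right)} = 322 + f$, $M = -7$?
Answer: $- \frac{9}{554668475} \approx -1.6226 \cdot 10^{-8}$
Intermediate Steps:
$D{\left(G \right)} = G^{3}$
$F{\left(f \right)} = \frac{322}{9} + \frac{f}{9}$ ($F{\left(f \right)} = \frac{322 + f}{9} = \frac{322}{9} + \frac{f}{9}$)
$W = - \frac{554668475}{9}$ ($W = -3 - \left(\frac{554668553}{9} - \frac{1}{9} \left(-6 - 9\right) \left(-7\right)\right) = -3 - \left(\frac{554668553}{9} - \left(- \frac{5}{3}\right) \left(-7\right)\right) = -3 + \left(\left(\frac{322}{9} + \frac{1}{9} \cdot 105\right) - 61629875\right) = -3 + \left(\left(\frac{322}{9} + \frac{35}{3}\right) - 61629875\right) = -3 + \left(\frac{427}{9} - 61629875\right) = -3 - \frac{554668448}{9} = - \frac{554668475}{9} \approx -6.163 \cdot 10^{7}$)
$\frac{1}{W} = \frac{1}{- \frac{554668475}{9}} = - \frac{9}{554668475}$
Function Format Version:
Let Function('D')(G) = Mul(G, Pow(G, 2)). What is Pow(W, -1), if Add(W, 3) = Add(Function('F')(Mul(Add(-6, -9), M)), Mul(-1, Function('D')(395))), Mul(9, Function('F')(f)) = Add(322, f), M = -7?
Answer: Rational(-9, 554668475) ≈ -1.6226e-8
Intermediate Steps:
Function('D')(G) = Pow(G, 3)
Function('F')(f) = Add(Rational(322, 9), Mul(Rational(1, 9), f)) (Function('F')(f) = Mul(Rational(1, 9), Add(322, f)) = Add(Rational(322, 9), Mul(Rational(1, 9), f)))
W = Rational(-554668475, 9) (W = Add(-3, Add(Add(Rational(322, 9), Mul(Rational(1, 9), Mul(Add(-6, -9), -7))), Mul(-1, Pow(395, 3)))) = Add(-3, Add(Add(Rational(322, 9), Mul(Rational(1, 9), Mul(-15, -7))), Mul(-1, 61629875))) = Add(-3, Add(Add(Rational(322, 9), Mul(Rational(1, 9), 105)), -61629875)) = Add(-3, Add(Add(Rational(322, 9), Rational(35, 3)), -61629875)) = Add(-3, Add(Rational(427, 9), -61629875)) = Add(-3, Rational(-554668448, 9)) = Rational(-554668475, 9) ≈ -6.1630e+7)
Pow(W, -1) = Pow(Rational(-554668475, 9), -1) = Rational(-9, 554668475)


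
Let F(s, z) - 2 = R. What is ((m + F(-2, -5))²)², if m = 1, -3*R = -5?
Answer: 38416/81 ≈ 474.27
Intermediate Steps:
R = 5/3 (R = -⅓*(-5) = 5/3 ≈ 1.6667)
F(s, z) = 11/3 (F(s, z) = 2 + 5/3 = 11/3)
((m + F(-2, -5))²)² = ((1 + 11/3)²)² = ((14/3)²)² = (196/9)² = 38416/81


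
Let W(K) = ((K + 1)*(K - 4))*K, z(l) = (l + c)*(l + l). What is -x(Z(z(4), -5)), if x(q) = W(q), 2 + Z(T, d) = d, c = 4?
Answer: 462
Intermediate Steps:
z(l) = 2*l*(4 + l) (z(l) = (l + 4)*(l + l) = (4 + l)*(2*l) = 2*l*(4 + l))
Z(T, d) = -2 + d
W(K) = K*(1 + K)*(-4 + K) (W(K) = ((1 + K)*(-4 + K))*K = K*(1 + K)*(-4 + K))
x(q) = q*(-4 + q² - 3*q)
-x(Z(z(4), -5)) = -(-2 - 5)*(-4 + (-2 - 5)² - 3*(-2 - 5)) = -(-7)*(-4 + (-7)² - 3*(-7)) = -(-7)*(-4 + 49 + 21) = -(-7)*66 = -1*(-462) = 462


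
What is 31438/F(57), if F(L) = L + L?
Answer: 15719/57 ≈ 275.77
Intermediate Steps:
F(L) = 2*L
31438/F(57) = 31438/((2*57)) = 31438/114 = 31438*(1/114) = 15719/57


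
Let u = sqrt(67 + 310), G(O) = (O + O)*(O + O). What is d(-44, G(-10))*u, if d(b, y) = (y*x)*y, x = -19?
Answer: -3040000*sqrt(377) ≈ -5.9026e+7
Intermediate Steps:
G(O) = 4*O**2 (G(O) = (2*O)*(2*O) = 4*O**2)
d(b, y) = -19*y**2 (d(b, y) = (y*(-19))*y = (-19*y)*y = -19*y**2)
u = sqrt(377) ≈ 19.416
d(-44, G(-10))*u = (-19*(4*(-10)**2)**2)*sqrt(377) = (-19*(4*100)**2)*sqrt(377) = (-19*400**2)*sqrt(377) = (-19*160000)*sqrt(377) = -3040000*sqrt(377)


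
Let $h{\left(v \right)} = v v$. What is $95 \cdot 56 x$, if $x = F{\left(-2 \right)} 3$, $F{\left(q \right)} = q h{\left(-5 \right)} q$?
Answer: $1596000$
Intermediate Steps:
$h{\left(v \right)} = v^{2}$
$F{\left(q \right)} = 25 q^{2}$ ($F{\left(q \right)} = q \left(-5\right)^{2} q = q 25 q = 25 q q = 25 q^{2}$)
$x = 300$ ($x = 25 \left(-2\right)^{2} \cdot 3 = 25 \cdot 4 \cdot 3 = 100 \cdot 3 = 300$)
$95 \cdot 56 x = 95 \cdot 56 \cdot 300 = 5320 \cdot 300 = 1596000$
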